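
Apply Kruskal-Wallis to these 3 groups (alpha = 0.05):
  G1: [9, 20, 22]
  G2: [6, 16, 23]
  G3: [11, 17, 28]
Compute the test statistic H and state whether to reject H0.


Step 1: Combine all N = 9 observations and assign midranks.
sorted (value, group, rank): (6,G2,1), (9,G1,2), (11,G3,3), (16,G2,4), (17,G3,5), (20,G1,6), (22,G1,7), (23,G2,8), (28,G3,9)
Step 2: Sum ranks within each group.
R_1 = 15 (n_1 = 3)
R_2 = 13 (n_2 = 3)
R_3 = 17 (n_3 = 3)
Step 3: H = 12/(N(N+1)) * sum(R_i^2/n_i) - 3(N+1)
     = 12/(9*10) * (15^2/3 + 13^2/3 + 17^2/3) - 3*10
     = 0.133333 * 227.667 - 30
     = 0.355556.
Step 4: No ties, so H is used without correction.
Step 5: Under H0, H ~ chi^2(2); p-value = 0.837128.
Step 6: alpha = 0.05. fail to reject H0.

H = 0.3556, df = 2, p = 0.837128, fail to reject H0.


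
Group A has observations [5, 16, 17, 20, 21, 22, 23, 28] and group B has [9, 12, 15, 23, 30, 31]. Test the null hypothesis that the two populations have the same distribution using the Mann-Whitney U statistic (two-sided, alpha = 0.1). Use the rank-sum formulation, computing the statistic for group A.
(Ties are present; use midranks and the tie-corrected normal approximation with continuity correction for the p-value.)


Step 1: Combine and sort all 14 observations; assign midranks.
sorted (value, group): (5,X), (9,Y), (12,Y), (15,Y), (16,X), (17,X), (20,X), (21,X), (22,X), (23,X), (23,Y), (28,X), (30,Y), (31,Y)
ranks: 5->1, 9->2, 12->3, 15->4, 16->5, 17->6, 20->7, 21->8, 22->9, 23->10.5, 23->10.5, 28->12, 30->13, 31->14
Step 2: Rank sum for X: R1 = 1 + 5 + 6 + 7 + 8 + 9 + 10.5 + 12 = 58.5.
Step 3: U_X = R1 - n1(n1+1)/2 = 58.5 - 8*9/2 = 58.5 - 36 = 22.5.
       U_Y = n1*n2 - U_X = 48 - 22.5 = 25.5.
Step 4: Ties are present, so use the tie-corrected normal approximation (with continuity correction) for the p-value.
Step 5: p-value = 0.897167; compare to alpha = 0.1. fail to reject H0.

U_X = 22.5, p = 0.897167, fail to reject H0 at alpha = 0.1.


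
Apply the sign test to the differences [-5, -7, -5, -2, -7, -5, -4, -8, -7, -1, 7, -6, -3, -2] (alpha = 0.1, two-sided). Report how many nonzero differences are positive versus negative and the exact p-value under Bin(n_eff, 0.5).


Step 1: Discard zero differences. Original n = 14; n_eff = number of nonzero differences = 14.
Nonzero differences (with sign): -5, -7, -5, -2, -7, -5, -4, -8, -7, -1, +7, -6, -3, -2
Step 2: Count signs: positive = 1, negative = 13.
Step 3: Under H0: P(positive) = 0.5, so the number of positives S ~ Bin(14, 0.5).
Step 4: Two-sided exact p-value = sum of Bin(14,0.5) probabilities at or below the observed probability = 0.001831.
Step 5: alpha = 0.1. reject H0.

n_eff = 14, pos = 1, neg = 13, p = 0.001831, reject H0.


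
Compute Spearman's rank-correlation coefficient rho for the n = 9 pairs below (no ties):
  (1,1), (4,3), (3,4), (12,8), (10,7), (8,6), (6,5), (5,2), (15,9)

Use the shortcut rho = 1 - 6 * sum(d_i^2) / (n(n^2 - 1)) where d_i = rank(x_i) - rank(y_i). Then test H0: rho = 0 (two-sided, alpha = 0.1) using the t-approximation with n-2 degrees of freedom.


Step 1: Rank x and y separately (midranks; no ties here).
rank(x): 1->1, 4->3, 3->2, 12->8, 10->7, 8->6, 6->5, 5->4, 15->9
rank(y): 1->1, 3->3, 4->4, 8->8, 7->7, 6->6, 5->5, 2->2, 9->9
Step 2: d_i = R_x(i) - R_y(i); compute d_i^2.
  (1-1)^2=0, (3-3)^2=0, (2-4)^2=4, (8-8)^2=0, (7-7)^2=0, (6-6)^2=0, (5-5)^2=0, (4-2)^2=4, (9-9)^2=0
sum(d^2) = 8.
Step 3: rho = 1 - 6*8 / (9*(9^2 - 1)) = 1 - 48/720 = 0.933333.
Step 4: Under H0, t = rho * sqrt((n-2)/(1-rho^2)) = 6.8783 ~ t(7).
Step 5: Two-sided p-value from the t-distribution with 7 df = 0.000236.
Step 6: alpha = 0.1. reject H0.

rho = 0.9333, p = 0.000236, reject H0 at alpha = 0.1.


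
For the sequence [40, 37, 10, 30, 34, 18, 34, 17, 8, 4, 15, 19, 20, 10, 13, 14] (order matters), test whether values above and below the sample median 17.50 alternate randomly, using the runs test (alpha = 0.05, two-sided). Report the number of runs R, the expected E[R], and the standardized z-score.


Step 1: Compute median = 17.50; label A = above, B = below.
Labels in order: AABAAAABBBBAABBB  (n_A = 8, n_B = 8)
Step 2: Count runs R = 6.
Step 3: Under H0 (random ordering), E[R] = 2*n_A*n_B/(n_A+n_B) + 1 = 2*8*8/16 + 1 = 9.0000.
        Var[R] = 2*n_A*n_B*(2*n_A*n_B - n_A - n_B) / ((n_A+n_B)^2 * (n_A+n_B-1)) = 14336/3840 = 3.7333.
        SD[R] = 1.9322.
Step 4: Continuity-corrected z = (R + 0.5 - E[R]) / SD[R] = (6 + 0.5 - 9.0000) / 1.9322 = -1.2939.
Step 5: Two-sided p-value via normal approximation = 2*(1 - Phi(|z|)) = 0.195709.
Step 6: alpha = 0.05. fail to reject H0.

R = 6, z = -1.2939, p = 0.195709, fail to reject H0.


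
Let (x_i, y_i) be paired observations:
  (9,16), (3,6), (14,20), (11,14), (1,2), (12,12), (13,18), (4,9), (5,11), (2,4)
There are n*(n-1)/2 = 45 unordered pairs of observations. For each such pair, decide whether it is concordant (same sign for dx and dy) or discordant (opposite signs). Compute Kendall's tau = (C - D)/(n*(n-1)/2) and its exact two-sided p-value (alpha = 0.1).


Step 1: Enumerate the 45 unordered pairs (i,j) with i<j and classify each by sign(x_j-x_i) * sign(y_j-y_i).
  (1,2):dx=-6,dy=-10->C; (1,3):dx=+5,dy=+4->C; (1,4):dx=+2,dy=-2->D; (1,5):dx=-8,dy=-14->C
  (1,6):dx=+3,dy=-4->D; (1,7):dx=+4,dy=+2->C; (1,8):dx=-5,dy=-7->C; (1,9):dx=-4,dy=-5->C
  (1,10):dx=-7,dy=-12->C; (2,3):dx=+11,dy=+14->C; (2,4):dx=+8,dy=+8->C; (2,5):dx=-2,dy=-4->C
  (2,6):dx=+9,dy=+6->C; (2,7):dx=+10,dy=+12->C; (2,8):dx=+1,dy=+3->C; (2,9):dx=+2,dy=+5->C
  (2,10):dx=-1,dy=-2->C; (3,4):dx=-3,dy=-6->C; (3,5):dx=-13,dy=-18->C; (3,6):dx=-2,dy=-8->C
  (3,7):dx=-1,dy=-2->C; (3,8):dx=-10,dy=-11->C; (3,9):dx=-9,dy=-9->C; (3,10):dx=-12,dy=-16->C
  (4,5):dx=-10,dy=-12->C; (4,6):dx=+1,dy=-2->D; (4,7):dx=+2,dy=+4->C; (4,8):dx=-7,dy=-5->C
  (4,9):dx=-6,dy=-3->C; (4,10):dx=-9,dy=-10->C; (5,6):dx=+11,dy=+10->C; (5,7):dx=+12,dy=+16->C
  (5,8):dx=+3,dy=+7->C; (5,9):dx=+4,dy=+9->C; (5,10):dx=+1,dy=+2->C; (6,7):dx=+1,dy=+6->C
  (6,8):dx=-8,dy=-3->C; (6,9):dx=-7,dy=-1->C; (6,10):dx=-10,dy=-8->C; (7,8):dx=-9,dy=-9->C
  (7,9):dx=-8,dy=-7->C; (7,10):dx=-11,dy=-14->C; (8,9):dx=+1,dy=+2->C; (8,10):dx=-2,dy=-5->C
  (9,10):dx=-3,dy=-7->C
Step 2: C = 42, D = 3, total pairs = 45.
Step 3: tau = (C - D)/(n(n-1)/2) = (42 - 3)/45 = 0.866667.
Step 4: Exact two-sided p-value (enumerate n! = 3628800 permutations of y under H0): p = 0.000115.
Step 5: alpha = 0.1. reject H0.

tau_b = 0.8667 (C=42, D=3), p = 0.000115, reject H0.


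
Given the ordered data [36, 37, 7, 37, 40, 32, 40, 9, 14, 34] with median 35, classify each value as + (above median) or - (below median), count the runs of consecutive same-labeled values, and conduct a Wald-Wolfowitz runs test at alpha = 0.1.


Step 1: Compute median = 35; label A = above, B = below.
Labels in order: AABAABABBB  (n_A = 5, n_B = 5)
Step 2: Count runs R = 6.
Step 3: Under H0 (random ordering), E[R] = 2*n_A*n_B/(n_A+n_B) + 1 = 2*5*5/10 + 1 = 6.0000.
        Var[R] = 2*n_A*n_B*(2*n_A*n_B - n_A - n_B) / ((n_A+n_B)^2 * (n_A+n_B-1)) = 2000/900 = 2.2222.
        SD[R] = 1.4907.
Step 4: R = E[R], so z = 0 with no continuity correction.
Step 5: Two-sided p-value via normal approximation = 2*(1 - Phi(|z|)) = 1.000000.
Step 6: alpha = 0.1. fail to reject H0.

R = 6, z = 0.0000, p = 1.000000, fail to reject H0.


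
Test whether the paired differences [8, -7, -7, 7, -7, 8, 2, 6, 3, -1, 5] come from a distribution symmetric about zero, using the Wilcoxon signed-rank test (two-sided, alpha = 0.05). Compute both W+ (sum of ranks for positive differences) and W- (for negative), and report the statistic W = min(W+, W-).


Step 1: Drop any zero differences (none here) and take |d_i|.
|d| = [8, 7, 7, 7, 7, 8, 2, 6, 3, 1, 5]
Step 2: Midrank |d_i| (ties get averaged ranks).
ranks: |8|->10.5, |7|->7.5, |7|->7.5, |7|->7.5, |7|->7.5, |8|->10.5, |2|->2, |6|->5, |3|->3, |1|->1, |5|->4
Step 3: Attach original signs; sum ranks with positive sign and with negative sign.
W+ = 10.5 + 7.5 + 10.5 + 2 + 5 + 3 + 4 = 42.5
W- = 7.5 + 7.5 + 7.5 + 1 = 23.5
(Check: W+ + W- = 66 should equal n(n+1)/2 = 66.)
Step 4: Test statistic W = min(W+, W-) = 23.5.
Step 5: Ties in |d|, so use the tie-corrected normal approximation.
        E[W] = n(n+1)/4 = 11*12/4 = 33.
        Tie groups: |d|=7 (t=4), |d|=8 (t=2); sum(t^3 - t) = 66.
        Var[W] = n(n+1)(2n+1)/24 - sum(t^3-t)/48 = 3036/24 - 66/48 = 125.125.
        z = (W - E[W]) / sqrt(Var[W]) = (23.5 - 33) / 11.1859 = -0.8493.
        Two-sided p = 2*Phi(z) = 0.395725.
Step 6: alpha = 0.05. fail to reject H0.

W+ = 42.5, W- = 23.5, W = min = 23.5, p = 0.395725, fail to reject H0.


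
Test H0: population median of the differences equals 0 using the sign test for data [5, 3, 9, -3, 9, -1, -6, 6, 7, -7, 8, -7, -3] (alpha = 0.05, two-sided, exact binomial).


Step 1: Discard zero differences. Original n = 13; n_eff = number of nonzero differences = 13.
Nonzero differences (with sign): +5, +3, +9, -3, +9, -1, -6, +6, +7, -7, +8, -7, -3
Step 2: Count signs: positive = 7, negative = 6.
Step 3: Under H0: P(positive) = 0.5, so the number of positives S ~ Bin(13, 0.5).
Step 4: Two-sided exact p-value = sum of Bin(13,0.5) probabilities at or below the observed probability = 1.000000.
Step 5: alpha = 0.05. fail to reject H0.

n_eff = 13, pos = 7, neg = 6, p = 1.000000, fail to reject H0.


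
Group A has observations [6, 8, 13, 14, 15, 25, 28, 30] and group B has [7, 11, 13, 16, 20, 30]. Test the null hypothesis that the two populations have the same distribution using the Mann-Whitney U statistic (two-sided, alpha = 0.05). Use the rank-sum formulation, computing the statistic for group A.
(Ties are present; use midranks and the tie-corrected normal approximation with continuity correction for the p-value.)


Step 1: Combine and sort all 14 observations; assign midranks.
sorted (value, group): (6,X), (7,Y), (8,X), (11,Y), (13,X), (13,Y), (14,X), (15,X), (16,Y), (20,Y), (25,X), (28,X), (30,X), (30,Y)
ranks: 6->1, 7->2, 8->3, 11->4, 13->5.5, 13->5.5, 14->7, 15->8, 16->9, 20->10, 25->11, 28->12, 30->13.5, 30->13.5
Step 2: Rank sum for X: R1 = 1 + 3 + 5.5 + 7 + 8 + 11 + 12 + 13.5 = 61.
Step 3: U_X = R1 - n1(n1+1)/2 = 61 - 8*9/2 = 61 - 36 = 25.
       U_Y = n1*n2 - U_X = 48 - 25 = 23.
Step 4: Ties are present, so use the tie-corrected normal approximation (with continuity correction) for the p-value.
Step 5: p-value = 0.948419; compare to alpha = 0.05. fail to reject H0.

U_X = 25, p = 0.948419, fail to reject H0 at alpha = 0.05.


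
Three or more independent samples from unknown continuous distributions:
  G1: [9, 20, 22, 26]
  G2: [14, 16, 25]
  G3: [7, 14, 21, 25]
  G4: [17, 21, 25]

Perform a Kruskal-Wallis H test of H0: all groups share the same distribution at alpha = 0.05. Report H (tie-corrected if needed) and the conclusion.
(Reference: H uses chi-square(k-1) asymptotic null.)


Step 1: Combine all N = 14 observations and assign midranks.
sorted (value, group, rank): (7,G3,1), (9,G1,2), (14,G2,3.5), (14,G3,3.5), (16,G2,5), (17,G4,6), (20,G1,7), (21,G3,8.5), (21,G4,8.5), (22,G1,10), (25,G2,12), (25,G3,12), (25,G4,12), (26,G1,14)
Step 2: Sum ranks within each group.
R_1 = 33 (n_1 = 4)
R_2 = 20.5 (n_2 = 3)
R_3 = 25 (n_3 = 4)
R_4 = 26.5 (n_4 = 3)
Step 3: H = 12/(N(N+1)) * sum(R_i^2/n_i) - 3(N+1)
     = 12/(14*15) * (33^2/4 + 20.5^2/3 + 25^2/4 + 26.5^2/3) - 3*15
     = 0.057143 * 802.667 - 45
     = 0.866667.
Step 4: Ties present; correction factor C = 1 - 36/(14^3 - 14) = 0.986813. Corrected H = 0.866667 / 0.986813 = 0.878248.
Step 5: Under H0, H ~ chi^2(3); p-value = 0.830674.
Step 6: alpha = 0.05. fail to reject H0.

H = 0.8782, df = 3, p = 0.830674, fail to reject H0.


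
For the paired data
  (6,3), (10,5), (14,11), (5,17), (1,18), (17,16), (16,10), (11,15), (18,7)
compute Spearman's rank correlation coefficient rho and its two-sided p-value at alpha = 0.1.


Step 1: Rank x and y separately (midranks; no ties here).
rank(x): 6->3, 10->4, 14->6, 5->2, 1->1, 17->8, 16->7, 11->5, 18->9
rank(y): 3->1, 5->2, 11->5, 17->8, 18->9, 16->7, 10->4, 15->6, 7->3
Step 2: d_i = R_x(i) - R_y(i); compute d_i^2.
  (3-1)^2=4, (4-2)^2=4, (6-5)^2=1, (2-8)^2=36, (1-9)^2=64, (8-7)^2=1, (7-4)^2=9, (5-6)^2=1, (9-3)^2=36
sum(d^2) = 156.
Step 3: rho = 1 - 6*156 / (9*(9^2 - 1)) = 1 - 936/720 = -0.300000.
Step 4: Under H0, t = rho * sqrt((n-2)/(1-rho^2)) = -0.8321 ~ t(7).
Step 5: Two-sided p-value from the t-distribution with 7 df = 0.432845.
Step 6: alpha = 0.1. fail to reject H0.

rho = -0.3000, p = 0.432845, fail to reject H0 at alpha = 0.1.


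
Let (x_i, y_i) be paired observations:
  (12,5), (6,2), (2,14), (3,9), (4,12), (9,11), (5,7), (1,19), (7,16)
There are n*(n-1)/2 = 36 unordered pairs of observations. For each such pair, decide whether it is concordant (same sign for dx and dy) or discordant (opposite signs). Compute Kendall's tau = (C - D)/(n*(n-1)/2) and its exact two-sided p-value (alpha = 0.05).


Step 1: Enumerate the 36 unordered pairs (i,j) with i<j and classify each by sign(x_j-x_i) * sign(y_j-y_i).
  (1,2):dx=-6,dy=-3->C; (1,3):dx=-10,dy=+9->D; (1,4):dx=-9,dy=+4->D; (1,5):dx=-8,dy=+7->D
  (1,6):dx=-3,dy=+6->D; (1,7):dx=-7,dy=+2->D; (1,8):dx=-11,dy=+14->D; (1,9):dx=-5,dy=+11->D
  (2,3):dx=-4,dy=+12->D; (2,4):dx=-3,dy=+7->D; (2,5):dx=-2,dy=+10->D; (2,6):dx=+3,dy=+9->C
  (2,7):dx=-1,dy=+5->D; (2,8):dx=-5,dy=+17->D; (2,9):dx=+1,dy=+14->C; (3,4):dx=+1,dy=-5->D
  (3,5):dx=+2,dy=-2->D; (3,6):dx=+7,dy=-3->D; (3,7):dx=+3,dy=-7->D; (3,8):dx=-1,dy=+5->D
  (3,9):dx=+5,dy=+2->C; (4,5):dx=+1,dy=+3->C; (4,6):dx=+6,dy=+2->C; (4,7):dx=+2,dy=-2->D
  (4,8):dx=-2,dy=+10->D; (4,9):dx=+4,dy=+7->C; (5,6):dx=+5,dy=-1->D; (5,7):dx=+1,dy=-5->D
  (5,8):dx=-3,dy=+7->D; (5,9):dx=+3,dy=+4->C; (6,7):dx=-4,dy=-4->C; (6,8):dx=-8,dy=+8->D
  (6,9):dx=-2,dy=+5->D; (7,8):dx=-4,dy=+12->D; (7,9):dx=+2,dy=+9->C; (8,9):dx=+6,dy=-3->D
Step 2: C = 10, D = 26, total pairs = 36.
Step 3: tau = (C - D)/(n(n-1)/2) = (10 - 26)/36 = -0.444444.
Step 4: Exact two-sided p-value (enumerate n! = 362880 permutations of y under H0): p = 0.119439.
Step 5: alpha = 0.05. fail to reject H0.

tau_b = -0.4444 (C=10, D=26), p = 0.119439, fail to reject H0.


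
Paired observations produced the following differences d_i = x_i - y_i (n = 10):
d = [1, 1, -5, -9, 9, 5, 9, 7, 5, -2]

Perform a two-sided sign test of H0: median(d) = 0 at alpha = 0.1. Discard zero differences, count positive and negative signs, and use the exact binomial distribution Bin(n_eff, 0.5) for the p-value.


Step 1: Discard zero differences. Original n = 10; n_eff = number of nonzero differences = 10.
Nonzero differences (with sign): +1, +1, -5, -9, +9, +5, +9, +7, +5, -2
Step 2: Count signs: positive = 7, negative = 3.
Step 3: Under H0: P(positive) = 0.5, so the number of positives S ~ Bin(10, 0.5).
Step 4: Two-sided exact p-value = sum of Bin(10,0.5) probabilities at or below the observed probability = 0.343750.
Step 5: alpha = 0.1. fail to reject H0.

n_eff = 10, pos = 7, neg = 3, p = 0.343750, fail to reject H0.


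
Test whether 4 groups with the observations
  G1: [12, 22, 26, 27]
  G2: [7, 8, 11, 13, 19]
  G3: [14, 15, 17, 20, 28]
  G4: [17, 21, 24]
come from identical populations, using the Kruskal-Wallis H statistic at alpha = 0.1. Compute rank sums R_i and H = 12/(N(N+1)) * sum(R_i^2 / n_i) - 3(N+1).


Step 1: Combine all N = 17 observations and assign midranks.
sorted (value, group, rank): (7,G2,1), (8,G2,2), (11,G2,3), (12,G1,4), (13,G2,5), (14,G3,6), (15,G3,7), (17,G3,8.5), (17,G4,8.5), (19,G2,10), (20,G3,11), (21,G4,12), (22,G1,13), (24,G4,14), (26,G1,15), (27,G1,16), (28,G3,17)
Step 2: Sum ranks within each group.
R_1 = 48 (n_1 = 4)
R_2 = 21 (n_2 = 5)
R_3 = 49.5 (n_3 = 5)
R_4 = 34.5 (n_4 = 3)
Step 3: H = 12/(N(N+1)) * sum(R_i^2/n_i) - 3(N+1)
     = 12/(17*18) * (48^2/4 + 21^2/5 + 49.5^2/5 + 34.5^2/3) - 3*18
     = 0.039216 * 1551 - 54
     = 6.823529.
Step 4: Ties present; correction factor C = 1 - 6/(17^3 - 17) = 0.998775. Corrected H = 6.823529 / 0.998775 = 6.831902.
Step 5: Under H0, H ~ chi^2(3); p-value = 0.077453.
Step 6: alpha = 0.1. reject H0.

H = 6.8319, df = 3, p = 0.077453, reject H0.


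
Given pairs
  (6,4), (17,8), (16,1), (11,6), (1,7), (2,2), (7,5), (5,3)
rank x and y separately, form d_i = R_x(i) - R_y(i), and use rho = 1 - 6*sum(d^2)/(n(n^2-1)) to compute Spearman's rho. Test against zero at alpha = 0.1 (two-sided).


Step 1: Rank x and y separately (midranks; no ties here).
rank(x): 6->4, 17->8, 16->7, 11->6, 1->1, 2->2, 7->5, 5->3
rank(y): 4->4, 8->8, 1->1, 6->6, 7->7, 2->2, 5->5, 3->3
Step 2: d_i = R_x(i) - R_y(i); compute d_i^2.
  (4-4)^2=0, (8-8)^2=0, (7-1)^2=36, (6-6)^2=0, (1-7)^2=36, (2-2)^2=0, (5-5)^2=0, (3-3)^2=0
sum(d^2) = 72.
Step 3: rho = 1 - 6*72 / (8*(8^2 - 1)) = 1 - 432/504 = 0.142857.
Step 4: Under H0, t = rho * sqrt((n-2)/(1-rho^2)) = 0.3536 ~ t(6).
Step 5: Two-sided p-value from the t-distribution with 6 df = 0.735765.
Step 6: alpha = 0.1. fail to reject H0.

rho = 0.1429, p = 0.735765, fail to reject H0 at alpha = 0.1.


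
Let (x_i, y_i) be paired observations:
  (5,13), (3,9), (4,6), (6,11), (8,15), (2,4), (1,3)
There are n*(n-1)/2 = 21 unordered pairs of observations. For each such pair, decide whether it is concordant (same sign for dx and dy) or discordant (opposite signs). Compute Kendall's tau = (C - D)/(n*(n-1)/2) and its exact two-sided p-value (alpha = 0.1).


Step 1: Enumerate the 21 unordered pairs (i,j) with i<j and classify each by sign(x_j-x_i) * sign(y_j-y_i).
  (1,2):dx=-2,dy=-4->C; (1,3):dx=-1,dy=-7->C; (1,4):dx=+1,dy=-2->D; (1,5):dx=+3,dy=+2->C
  (1,6):dx=-3,dy=-9->C; (1,7):dx=-4,dy=-10->C; (2,3):dx=+1,dy=-3->D; (2,4):dx=+3,dy=+2->C
  (2,5):dx=+5,dy=+6->C; (2,6):dx=-1,dy=-5->C; (2,7):dx=-2,dy=-6->C; (3,4):dx=+2,dy=+5->C
  (3,5):dx=+4,dy=+9->C; (3,6):dx=-2,dy=-2->C; (3,7):dx=-3,dy=-3->C; (4,5):dx=+2,dy=+4->C
  (4,6):dx=-4,dy=-7->C; (4,7):dx=-5,dy=-8->C; (5,6):dx=-6,dy=-11->C; (5,7):dx=-7,dy=-12->C
  (6,7):dx=-1,dy=-1->C
Step 2: C = 19, D = 2, total pairs = 21.
Step 3: tau = (C - D)/(n(n-1)/2) = (19 - 2)/21 = 0.809524.
Step 4: Exact two-sided p-value (enumerate n! = 5040 permutations of y under H0): p = 0.010714.
Step 5: alpha = 0.1. reject H0.

tau_b = 0.8095 (C=19, D=2), p = 0.010714, reject H0.


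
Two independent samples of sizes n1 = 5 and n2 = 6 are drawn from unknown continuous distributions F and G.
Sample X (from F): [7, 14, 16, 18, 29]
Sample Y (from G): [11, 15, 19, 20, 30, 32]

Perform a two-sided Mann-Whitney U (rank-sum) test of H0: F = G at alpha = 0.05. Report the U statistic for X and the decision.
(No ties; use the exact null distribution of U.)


Step 1: Combine and sort all 11 observations; assign midranks.
sorted (value, group): (7,X), (11,Y), (14,X), (15,Y), (16,X), (18,X), (19,Y), (20,Y), (29,X), (30,Y), (32,Y)
ranks: 7->1, 11->2, 14->3, 15->4, 16->5, 18->6, 19->7, 20->8, 29->9, 30->10, 32->11
Step 2: Rank sum for X: R1 = 1 + 3 + 5 + 6 + 9 = 24.
Step 3: U_X = R1 - n1(n1+1)/2 = 24 - 5*6/2 = 24 - 15 = 9.
       U_Y = n1*n2 - U_X = 30 - 9 = 21.
Step 4: No ties, so the exact null distribution of U (based on enumerating the C(11,5) = 462 equally likely rank assignments) gives the two-sided p-value.
Step 5: p-value = 0.329004; compare to alpha = 0.05. fail to reject H0.

U_X = 9, p = 0.329004, fail to reject H0 at alpha = 0.05.


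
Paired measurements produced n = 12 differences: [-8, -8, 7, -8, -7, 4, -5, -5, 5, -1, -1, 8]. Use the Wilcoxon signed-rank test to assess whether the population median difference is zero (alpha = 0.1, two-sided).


Step 1: Drop any zero differences (none here) and take |d_i|.
|d| = [8, 8, 7, 8, 7, 4, 5, 5, 5, 1, 1, 8]
Step 2: Midrank |d_i| (ties get averaged ranks).
ranks: |8|->10.5, |8|->10.5, |7|->7.5, |8|->10.5, |7|->7.5, |4|->3, |5|->5, |5|->5, |5|->5, |1|->1.5, |1|->1.5, |8|->10.5
Step 3: Attach original signs; sum ranks with positive sign and with negative sign.
W+ = 7.5 + 3 + 5 + 10.5 = 26
W- = 10.5 + 10.5 + 10.5 + 7.5 + 5 + 5 + 1.5 + 1.5 = 52
(Check: W+ + W- = 78 should equal n(n+1)/2 = 78.)
Step 4: Test statistic W = min(W+, W-) = 26.
Step 5: Ties in |d|, so use the tie-corrected normal approximation.
        E[W] = n(n+1)/4 = 12*13/4 = 39.
        Tie groups: |d|=1 (t=2), |d|=5 (t=3), |d|=7 (t=2), |d|=8 (t=4); sum(t^3 - t) = 96.
        Var[W] = n(n+1)(2n+1)/24 - sum(t^3-t)/48 = 3900/24 - 96/48 = 160.5.
        z = (W - E[W]) / sqrt(Var[W]) = (26 - 39) / 12.6689 = -1.0261.
        Two-sided p = 2*Phi(z) = 0.304826.
Step 6: alpha = 0.1. fail to reject H0.

W+ = 26, W- = 52, W = min = 26, p = 0.304826, fail to reject H0.


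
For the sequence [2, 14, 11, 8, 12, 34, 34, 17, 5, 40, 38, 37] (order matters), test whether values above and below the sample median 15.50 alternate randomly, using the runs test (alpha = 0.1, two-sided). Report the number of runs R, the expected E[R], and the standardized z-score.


Step 1: Compute median = 15.50; label A = above, B = below.
Labels in order: BBBBBAAABAAA  (n_A = 6, n_B = 6)
Step 2: Count runs R = 4.
Step 3: Under H0 (random ordering), E[R] = 2*n_A*n_B/(n_A+n_B) + 1 = 2*6*6/12 + 1 = 7.0000.
        Var[R] = 2*n_A*n_B*(2*n_A*n_B - n_A - n_B) / ((n_A+n_B)^2 * (n_A+n_B-1)) = 4320/1584 = 2.7273.
        SD[R] = 1.6514.
Step 4: Continuity-corrected z = (R + 0.5 - E[R]) / SD[R] = (4 + 0.5 - 7.0000) / 1.6514 = -1.5138.
Step 5: Two-sided p-value via normal approximation = 2*(1 - Phi(|z|)) = 0.130070.
Step 6: alpha = 0.1. fail to reject H0.

R = 4, z = -1.5138, p = 0.130070, fail to reject H0.


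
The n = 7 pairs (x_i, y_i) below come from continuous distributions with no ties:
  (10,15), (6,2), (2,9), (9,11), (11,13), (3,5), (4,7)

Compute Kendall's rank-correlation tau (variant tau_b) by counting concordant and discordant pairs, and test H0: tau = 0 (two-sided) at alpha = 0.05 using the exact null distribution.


Step 1: Enumerate the 21 unordered pairs (i,j) with i<j and classify each by sign(x_j-x_i) * sign(y_j-y_i).
  (1,2):dx=-4,dy=-13->C; (1,3):dx=-8,dy=-6->C; (1,4):dx=-1,dy=-4->C; (1,5):dx=+1,dy=-2->D
  (1,6):dx=-7,dy=-10->C; (1,7):dx=-6,dy=-8->C; (2,3):dx=-4,dy=+7->D; (2,4):dx=+3,dy=+9->C
  (2,5):dx=+5,dy=+11->C; (2,6):dx=-3,dy=+3->D; (2,7):dx=-2,dy=+5->D; (3,4):dx=+7,dy=+2->C
  (3,5):dx=+9,dy=+4->C; (3,6):dx=+1,dy=-4->D; (3,7):dx=+2,dy=-2->D; (4,5):dx=+2,dy=+2->C
  (4,6):dx=-6,dy=-6->C; (4,7):dx=-5,dy=-4->C; (5,6):dx=-8,dy=-8->C; (5,7):dx=-7,dy=-6->C
  (6,7):dx=+1,dy=+2->C
Step 2: C = 15, D = 6, total pairs = 21.
Step 3: tau = (C - D)/(n(n-1)/2) = (15 - 6)/21 = 0.428571.
Step 4: Exact two-sided p-value (enumerate n! = 5040 permutations of y under H0): p = 0.238889.
Step 5: alpha = 0.05. fail to reject H0.

tau_b = 0.4286 (C=15, D=6), p = 0.238889, fail to reject H0.


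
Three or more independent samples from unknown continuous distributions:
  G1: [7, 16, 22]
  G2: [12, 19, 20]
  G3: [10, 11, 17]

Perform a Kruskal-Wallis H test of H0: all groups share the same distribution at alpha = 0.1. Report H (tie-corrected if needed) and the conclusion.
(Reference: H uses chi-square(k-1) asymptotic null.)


Step 1: Combine all N = 9 observations and assign midranks.
sorted (value, group, rank): (7,G1,1), (10,G3,2), (11,G3,3), (12,G2,4), (16,G1,5), (17,G3,6), (19,G2,7), (20,G2,8), (22,G1,9)
Step 2: Sum ranks within each group.
R_1 = 15 (n_1 = 3)
R_2 = 19 (n_2 = 3)
R_3 = 11 (n_3 = 3)
Step 3: H = 12/(N(N+1)) * sum(R_i^2/n_i) - 3(N+1)
     = 12/(9*10) * (15^2/3 + 19^2/3 + 11^2/3) - 3*10
     = 0.133333 * 235.667 - 30
     = 1.422222.
Step 4: No ties, so H is used without correction.
Step 5: Under H0, H ~ chi^2(2); p-value = 0.491098.
Step 6: alpha = 0.1. fail to reject H0.

H = 1.4222, df = 2, p = 0.491098, fail to reject H0.


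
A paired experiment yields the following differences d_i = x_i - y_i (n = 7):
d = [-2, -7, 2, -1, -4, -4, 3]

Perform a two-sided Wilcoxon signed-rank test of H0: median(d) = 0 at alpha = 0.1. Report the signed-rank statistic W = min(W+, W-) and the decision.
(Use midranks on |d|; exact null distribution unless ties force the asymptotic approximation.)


Step 1: Drop any zero differences (none here) and take |d_i|.
|d| = [2, 7, 2, 1, 4, 4, 3]
Step 2: Midrank |d_i| (ties get averaged ranks).
ranks: |2|->2.5, |7|->7, |2|->2.5, |1|->1, |4|->5.5, |4|->5.5, |3|->4
Step 3: Attach original signs; sum ranks with positive sign and with negative sign.
W+ = 2.5 + 4 = 6.5
W- = 2.5 + 7 + 1 + 5.5 + 5.5 = 21.5
(Check: W+ + W- = 28 should equal n(n+1)/2 = 28.)
Step 4: Test statistic W = min(W+, W-) = 6.5.
Step 5: Ties in |d|, so use the tie-corrected normal approximation.
        E[W] = n(n+1)/4 = 7*8/4 = 14.
        Tie groups: |d|=2 (t=2), |d|=4 (t=2); sum(t^3 - t) = 12.
        Var[W] = n(n+1)(2n+1)/24 - sum(t^3-t)/48 = 840/24 - 12/48 = 34.75.
        z = (W - E[W]) / sqrt(Var[W]) = (6.5 - 14) / 5.8949 = -1.2723.
        Two-sided p = 2*Phi(z) = 0.203272.
Step 6: alpha = 0.1. fail to reject H0.

W+ = 6.5, W- = 21.5, W = min = 6.5, p = 0.203272, fail to reject H0.


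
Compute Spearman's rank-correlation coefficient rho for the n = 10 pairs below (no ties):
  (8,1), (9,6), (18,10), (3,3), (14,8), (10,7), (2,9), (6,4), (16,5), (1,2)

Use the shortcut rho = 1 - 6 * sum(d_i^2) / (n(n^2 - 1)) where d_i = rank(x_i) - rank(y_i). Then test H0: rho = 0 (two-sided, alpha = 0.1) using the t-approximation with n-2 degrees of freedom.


Step 1: Rank x and y separately (midranks; no ties here).
rank(x): 8->5, 9->6, 18->10, 3->3, 14->8, 10->7, 2->2, 6->4, 16->9, 1->1
rank(y): 1->1, 6->6, 10->10, 3->3, 8->8, 7->7, 9->9, 4->4, 5->5, 2->2
Step 2: d_i = R_x(i) - R_y(i); compute d_i^2.
  (5-1)^2=16, (6-6)^2=0, (10-10)^2=0, (3-3)^2=0, (8-8)^2=0, (7-7)^2=0, (2-9)^2=49, (4-4)^2=0, (9-5)^2=16, (1-2)^2=1
sum(d^2) = 82.
Step 3: rho = 1 - 6*82 / (10*(10^2 - 1)) = 1 - 492/990 = 0.503030.
Step 4: Under H0, t = rho * sqrt((n-2)/(1-rho^2)) = 1.6462 ~ t(8).
Step 5: Two-sided p-value from the t-distribution with 8 df = 0.138334.
Step 6: alpha = 0.1. fail to reject H0.

rho = 0.5030, p = 0.138334, fail to reject H0 at alpha = 0.1.


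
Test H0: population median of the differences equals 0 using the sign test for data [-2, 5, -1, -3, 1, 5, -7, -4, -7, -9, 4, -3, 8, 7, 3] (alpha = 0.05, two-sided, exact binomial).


Step 1: Discard zero differences. Original n = 15; n_eff = number of nonzero differences = 15.
Nonzero differences (with sign): -2, +5, -1, -3, +1, +5, -7, -4, -7, -9, +4, -3, +8, +7, +3
Step 2: Count signs: positive = 7, negative = 8.
Step 3: Under H0: P(positive) = 0.5, so the number of positives S ~ Bin(15, 0.5).
Step 4: Two-sided exact p-value = sum of Bin(15,0.5) probabilities at or below the observed probability = 1.000000.
Step 5: alpha = 0.05. fail to reject H0.

n_eff = 15, pos = 7, neg = 8, p = 1.000000, fail to reject H0.


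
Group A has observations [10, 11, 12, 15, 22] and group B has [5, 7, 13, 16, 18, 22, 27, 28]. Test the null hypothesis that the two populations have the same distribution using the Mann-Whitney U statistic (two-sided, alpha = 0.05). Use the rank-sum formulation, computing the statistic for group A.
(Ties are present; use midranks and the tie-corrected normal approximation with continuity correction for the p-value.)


Step 1: Combine and sort all 13 observations; assign midranks.
sorted (value, group): (5,Y), (7,Y), (10,X), (11,X), (12,X), (13,Y), (15,X), (16,Y), (18,Y), (22,X), (22,Y), (27,Y), (28,Y)
ranks: 5->1, 7->2, 10->3, 11->4, 12->5, 13->6, 15->7, 16->8, 18->9, 22->10.5, 22->10.5, 27->12, 28->13
Step 2: Rank sum for X: R1 = 3 + 4 + 5 + 7 + 10.5 = 29.5.
Step 3: U_X = R1 - n1(n1+1)/2 = 29.5 - 5*6/2 = 29.5 - 15 = 14.5.
       U_Y = n1*n2 - U_X = 40 - 14.5 = 25.5.
Step 4: Ties are present, so use the tie-corrected normal approximation (with continuity correction) for the p-value.
Step 5: p-value = 0.463600; compare to alpha = 0.05. fail to reject H0.

U_X = 14.5, p = 0.463600, fail to reject H0 at alpha = 0.05.


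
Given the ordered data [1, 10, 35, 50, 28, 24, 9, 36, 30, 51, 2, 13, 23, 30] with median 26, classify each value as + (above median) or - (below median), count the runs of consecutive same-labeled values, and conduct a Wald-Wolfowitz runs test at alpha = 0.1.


Step 1: Compute median = 26; label A = above, B = below.
Labels in order: BBAAABBAAABBBA  (n_A = 7, n_B = 7)
Step 2: Count runs R = 6.
Step 3: Under H0 (random ordering), E[R] = 2*n_A*n_B/(n_A+n_B) + 1 = 2*7*7/14 + 1 = 8.0000.
        Var[R] = 2*n_A*n_B*(2*n_A*n_B - n_A - n_B) / ((n_A+n_B)^2 * (n_A+n_B-1)) = 8232/2548 = 3.2308.
        SD[R] = 1.7974.
Step 4: Continuity-corrected z = (R + 0.5 - E[R]) / SD[R] = (6 + 0.5 - 8.0000) / 1.7974 = -0.8345.
Step 5: Two-sided p-value via normal approximation = 2*(1 - Phi(|z|)) = 0.403986.
Step 6: alpha = 0.1. fail to reject H0.

R = 6, z = -0.8345, p = 0.403986, fail to reject H0.


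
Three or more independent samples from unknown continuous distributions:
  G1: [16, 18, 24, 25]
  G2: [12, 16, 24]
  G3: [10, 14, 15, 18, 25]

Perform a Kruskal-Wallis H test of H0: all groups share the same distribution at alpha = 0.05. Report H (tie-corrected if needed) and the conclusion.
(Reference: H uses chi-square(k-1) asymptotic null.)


Step 1: Combine all N = 12 observations and assign midranks.
sorted (value, group, rank): (10,G3,1), (12,G2,2), (14,G3,3), (15,G3,4), (16,G1,5.5), (16,G2,5.5), (18,G1,7.5), (18,G3,7.5), (24,G1,9.5), (24,G2,9.5), (25,G1,11.5), (25,G3,11.5)
Step 2: Sum ranks within each group.
R_1 = 34 (n_1 = 4)
R_2 = 17 (n_2 = 3)
R_3 = 27 (n_3 = 5)
Step 3: H = 12/(N(N+1)) * sum(R_i^2/n_i) - 3(N+1)
     = 12/(12*13) * (34^2/4 + 17^2/3 + 27^2/5) - 3*13
     = 0.076923 * 531.133 - 39
     = 1.856410.
Step 4: Ties present; correction factor C = 1 - 24/(12^3 - 12) = 0.986014. Corrected H = 1.856410 / 0.986014 = 1.882742.
Step 5: Under H0, H ~ chi^2(2); p-value = 0.390093.
Step 6: alpha = 0.05. fail to reject H0.

H = 1.8827, df = 2, p = 0.390093, fail to reject H0.


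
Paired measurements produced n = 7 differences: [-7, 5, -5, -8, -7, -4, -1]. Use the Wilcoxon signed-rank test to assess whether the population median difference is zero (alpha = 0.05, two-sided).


Step 1: Drop any zero differences (none here) and take |d_i|.
|d| = [7, 5, 5, 8, 7, 4, 1]
Step 2: Midrank |d_i| (ties get averaged ranks).
ranks: |7|->5.5, |5|->3.5, |5|->3.5, |8|->7, |7|->5.5, |4|->2, |1|->1
Step 3: Attach original signs; sum ranks with positive sign and with negative sign.
W+ = 3.5 = 3.5
W- = 5.5 + 3.5 + 7 + 5.5 + 2 + 1 = 24.5
(Check: W+ + W- = 28 should equal n(n+1)/2 = 28.)
Step 4: Test statistic W = min(W+, W-) = 3.5.
Step 5: Ties in |d|, so use the tie-corrected normal approximation.
        E[W] = n(n+1)/4 = 7*8/4 = 14.
        Tie groups: |d|=5 (t=2), |d|=7 (t=2); sum(t^3 - t) = 12.
        Var[W] = n(n+1)(2n+1)/24 - sum(t^3-t)/48 = 840/24 - 12/48 = 34.75.
        z = (W - E[W]) / sqrt(Var[W]) = (3.5 - 14) / 5.8949 = -1.7812.
        Two-sided p = 2*Phi(z) = 0.074880.
Step 6: alpha = 0.05. fail to reject H0.

W+ = 3.5, W- = 24.5, W = min = 3.5, p = 0.074880, fail to reject H0.


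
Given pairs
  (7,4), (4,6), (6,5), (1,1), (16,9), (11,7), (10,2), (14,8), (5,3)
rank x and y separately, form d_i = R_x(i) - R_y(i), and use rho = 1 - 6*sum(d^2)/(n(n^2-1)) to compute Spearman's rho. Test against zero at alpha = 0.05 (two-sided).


Step 1: Rank x and y separately (midranks; no ties here).
rank(x): 7->5, 4->2, 6->4, 1->1, 16->9, 11->7, 10->6, 14->8, 5->3
rank(y): 4->4, 6->6, 5->5, 1->1, 9->9, 7->7, 2->2, 8->8, 3->3
Step 2: d_i = R_x(i) - R_y(i); compute d_i^2.
  (5-4)^2=1, (2-6)^2=16, (4-5)^2=1, (1-1)^2=0, (9-9)^2=0, (7-7)^2=0, (6-2)^2=16, (8-8)^2=0, (3-3)^2=0
sum(d^2) = 34.
Step 3: rho = 1 - 6*34 / (9*(9^2 - 1)) = 1 - 204/720 = 0.716667.
Step 4: Under H0, t = rho * sqrt((n-2)/(1-rho^2)) = 2.7188 ~ t(7).
Step 5: Two-sided p-value from the t-distribution with 7 df = 0.029818.
Step 6: alpha = 0.05. reject H0.

rho = 0.7167, p = 0.029818, reject H0 at alpha = 0.05.


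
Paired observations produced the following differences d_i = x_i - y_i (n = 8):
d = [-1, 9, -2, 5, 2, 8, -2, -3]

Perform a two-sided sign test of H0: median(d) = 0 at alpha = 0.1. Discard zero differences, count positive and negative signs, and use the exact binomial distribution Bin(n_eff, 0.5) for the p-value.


Step 1: Discard zero differences. Original n = 8; n_eff = number of nonzero differences = 8.
Nonzero differences (with sign): -1, +9, -2, +5, +2, +8, -2, -3
Step 2: Count signs: positive = 4, negative = 4.
Step 3: Under H0: P(positive) = 0.5, so the number of positives S ~ Bin(8, 0.5).
Step 4: Two-sided exact p-value = sum of Bin(8,0.5) probabilities at or below the observed probability = 1.000000.
Step 5: alpha = 0.1. fail to reject H0.

n_eff = 8, pos = 4, neg = 4, p = 1.000000, fail to reject H0.


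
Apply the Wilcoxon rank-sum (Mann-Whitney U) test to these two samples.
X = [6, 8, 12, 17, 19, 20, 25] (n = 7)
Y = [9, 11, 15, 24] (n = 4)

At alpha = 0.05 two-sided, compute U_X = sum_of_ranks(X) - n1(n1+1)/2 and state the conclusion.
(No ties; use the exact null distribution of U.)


Step 1: Combine and sort all 11 observations; assign midranks.
sorted (value, group): (6,X), (8,X), (9,Y), (11,Y), (12,X), (15,Y), (17,X), (19,X), (20,X), (24,Y), (25,X)
ranks: 6->1, 8->2, 9->3, 11->4, 12->5, 15->6, 17->7, 19->8, 20->9, 24->10, 25->11
Step 2: Rank sum for X: R1 = 1 + 2 + 5 + 7 + 8 + 9 + 11 = 43.
Step 3: U_X = R1 - n1(n1+1)/2 = 43 - 7*8/2 = 43 - 28 = 15.
       U_Y = n1*n2 - U_X = 28 - 15 = 13.
Step 4: No ties, so the exact null distribution of U (based on enumerating the C(11,7) = 330 equally likely rank assignments) gives the two-sided p-value.
Step 5: p-value = 0.927273; compare to alpha = 0.05. fail to reject H0.

U_X = 15, p = 0.927273, fail to reject H0 at alpha = 0.05.


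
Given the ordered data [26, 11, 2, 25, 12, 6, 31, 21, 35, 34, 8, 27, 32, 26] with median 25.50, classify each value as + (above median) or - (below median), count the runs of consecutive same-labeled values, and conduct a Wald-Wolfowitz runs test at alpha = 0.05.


Step 1: Compute median = 25.50; label A = above, B = below.
Labels in order: ABBBBBABAABAAA  (n_A = 7, n_B = 7)
Step 2: Count runs R = 7.
Step 3: Under H0 (random ordering), E[R] = 2*n_A*n_B/(n_A+n_B) + 1 = 2*7*7/14 + 1 = 8.0000.
        Var[R] = 2*n_A*n_B*(2*n_A*n_B - n_A - n_B) / ((n_A+n_B)^2 * (n_A+n_B-1)) = 8232/2548 = 3.2308.
        SD[R] = 1.7974.
Step 4: Continuity-corrected z = (R + 0.5 - E[R]) / SD[R] = (7 + 0.5 - 8.0000) / 1.7974 = -0.2782.
Step 5: Two-sided p-value via normal approximation = 2*(1 - Phi(|z|)) = 0.780879.
Step 6: alpha = 0.05. fail to reject H0.

R = 7, z = -0.2782, p = 0.780879, fail to reject H0.


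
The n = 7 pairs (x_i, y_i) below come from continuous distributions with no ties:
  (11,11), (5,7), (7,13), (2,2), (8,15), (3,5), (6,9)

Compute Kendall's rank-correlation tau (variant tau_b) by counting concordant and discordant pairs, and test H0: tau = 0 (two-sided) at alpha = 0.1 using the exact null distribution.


Step 1: Enumerate the 21 unordered pairs (i,j) with i<j and classify each by sign(x_j-x_i) * sign(y_j-y_i).
  (1,2):dx=-6,dy=-4->C; (1,3):dx=-4,dy=+2->D; (1,4):dx=-9,dy=-9->C; (1,5):dx=-3,dy=+4->D
  (1,6):dx=-8,dy=-6->C; (1,7):dx=-5,dy=-2->C; (2,3):dx=+2,dy=+6->C; (2,4):dx=-3,dy=-5->C
  (2,5):dx=+3,dy=+8->C; (2,6):dx=-2,dy=-2->C; (2,7):dx=+1,dy=+2->C; (3,4):dx=-5,dy=-11->C
  (3,5):dx=+1,dy=+2->C; (3,6):dx=-4,dy=-8->C; (3,7):dx=-1,dy=-4->C; (4,5):dx=+6,dy=+13->C
  (4,6):dx=+1,dy=+3->C; (4,7):dx=+4,dy=+7->C; (5,6):dx=-5,dy=-10->C; (5,7):dx=-2,dy=-6->C
  (6,7):dx=+3,dy=+4->C
Step 2: C = 19, D = 2, total pairs = 21.
Step 3: tau = (C - D)/(n(n-1)/2) = (19 - 2)/21 = 0.809524.
Step 4: Exact two-sided p-value (enumerate n! = 5040 permutations of y under H0): p = 0.010714.
Step 5: alpha = 0.1. reject H0.

tau_b = 0.8095 (C=19, D=2), p = 0.010714, reject H0.


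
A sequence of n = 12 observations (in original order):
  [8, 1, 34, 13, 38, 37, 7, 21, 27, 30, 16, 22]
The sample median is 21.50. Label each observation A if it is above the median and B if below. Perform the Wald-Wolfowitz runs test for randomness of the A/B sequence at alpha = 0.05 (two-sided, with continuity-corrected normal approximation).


Step 1: Compute median = 21.50; label A = above, B = below.
Labels in order: BBABAABBAABA  (n_A = 6, n_B = 6)
Step 2: Count runs R = 8.
Step 3: Under H0 (random ordering), E[R] = 2*n_A*n_B/(n_A+n_B) + 1 = 2*6*6/12 + 1 = 7.0000.
        Var[R] = 2*n_A*n_B*(2*n_A*n_B - n_A - n_B) / ((n_A+n_B)^2 * (n_A+n_B-1)) = 4320/1584 = 2.7273.
        SD[R] = 1.6514.
Step 4: Continuity-corrected z = (R - 0.5 - E[R]) / SD[R] = (8 - 0.5 - 7.0000) / 1.6514 = 0.3028.
Step 5: Two-sided p-value via normal approximation = 2*(1 - Phi(|z|)) = 0.762069.
Step 6: alpha = 0.05. fail to reject H0.

R = 8, z = 0.3028, p = 0.762069, fail to reject H0.


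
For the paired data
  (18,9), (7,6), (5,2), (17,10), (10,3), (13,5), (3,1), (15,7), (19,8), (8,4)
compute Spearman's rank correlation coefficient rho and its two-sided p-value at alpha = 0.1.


Step 1: Rank x and y separately (midranks; no ties here).
rank(x): 18->9, 7->3, 5->2, 17->8, 10->5, 13->6, 3->1, 15->7, 19->10, 8->4
rank(y): 9->9, 6->6, 2->2, 10->10, 3->3, 5->5, 1->1, 7->7, 8->8, 4->4
Step 2: d_i = R_x(i) - R_y(i); compute d_i^2.
  (9-9)^2=0, (3-6)^2=9, (2-2)^2=0, (8-10)^2=4, (5-3)^2=4, (6-5)^2=1, (1-1)^2=0, (7-7)^2=0, (10-8)^2=4, (4-4)^2=0
sum(d^2) = 22.
Step 3: rho = 1 - 6*22 / (10*(10^2 - 1)) = 1 - 132/990 = 0.866667.
Step 4: Under H0, t = rho * sqrt((n-2)/(1-rho^2)) = 4.9135 ~ t(8).
Step 5: Two-sided p-value from the t-distribution with 8 df = 0.001174.
Step 6: alpha = 0.1. reject H0.

rho = 0.8667, p = 0.001174, reject H0 at alpha = 0.1.


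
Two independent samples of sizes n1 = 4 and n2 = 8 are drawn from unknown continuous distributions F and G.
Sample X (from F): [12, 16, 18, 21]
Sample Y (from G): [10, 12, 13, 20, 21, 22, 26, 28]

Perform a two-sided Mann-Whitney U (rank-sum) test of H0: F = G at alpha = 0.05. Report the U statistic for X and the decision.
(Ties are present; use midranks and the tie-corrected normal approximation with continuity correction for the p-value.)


Step 1: Combine and sort all 12 observations; assign midranks.
sorted (value, group): (10,Y), (12,X), (12,Y), (13,Y), (16,X), (18,X), (20,Y), (21,X), (21,Y), (22,Y), (26,Y), (28,Y)
ranks: 10->1, 12->2.5, 12->2.5, 13->4, 16->5, 18->6, 20->7, 21->8.5, 21->8.5, 22->10, 26->11, 28->12
Step 2: Rank sum for X: R1 = 2.5 + 5 + 6 + 8.5 = 22.
Step 3: U_X = R1 - n1(n1+1)/2 = 22 - 4*5/2 = 22 - 10 = 12.
       U_Y = n1*n2 - U_X = 32 - 12 = 20.
Step 4: Ties are present, so use the tie-corrected normal approximation (with continuity correction) for the p-value.
Step 5: p-value = 0.550818; compare to alpha = 0.05. fail to reject H0.

U_X = 12, p = 0.550818, fail to reject H0 at alpha = 0.05.


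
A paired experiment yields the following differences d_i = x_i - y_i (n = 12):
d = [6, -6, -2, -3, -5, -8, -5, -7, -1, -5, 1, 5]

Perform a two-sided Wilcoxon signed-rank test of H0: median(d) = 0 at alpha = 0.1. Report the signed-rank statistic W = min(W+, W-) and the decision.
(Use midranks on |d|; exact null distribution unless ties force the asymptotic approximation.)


Step 1: Drop any zero differences (none here) and take |d_i|.
|d| = [6, 6, 2, 3, 5, 8, 5, 7, 1, 5, 1, 5]
Step 2: Midrank |d_i| (ties get averaged ranks).
ranks: |6|->9.5, |6|->9.5, |2|->3, |3|->4, |5|->6.5, |8|->12, |5|->6.5, |7|->11, |1|->1.5, |5|->6.5, |1|->1.5, |5|->6.5
Step 3: Attach original signs; sum ranks with positive sign and with negative sign.
W+ = 9.5 + 1.5 + 6.5 = 17.5
W- = 9.5 + 3 + 4 + 6.5 + 12 + 6.5 + 11 + 1.5 + 6.5 = 60.5
(Check: W+ + W- = 78 should equal n(n+1)/2 = 78.)
Step 4: Test statistic W = min(W+, W-) = 17.5.
Step 5: Ties in |d|, so use the tie-corrected normal approximation.
        E[W] = n(n+1)/4 = 12*13/4 = 39.
        Tie groups: |d|=1 (t=2), |d|=5 (t=4), |d|=6 (t=2); sum(t^3 - t) = 72.
        Var[W] = n(n+1)(2n+1)/24 - sum(t^3-t)/48 = 3900/24 - 72/48 = 161.
        z = (W - E[W]) / sqrt(Var[W]) = (17.5 - 39) / 12.6886 = -1.6944.
        Two-sided p = 2*Phi(z) = 0.090182.
Step 6: alpha = 0.1. reject H0.

W+ = 17.5, W- = 60.5, W = min = 17.5, p = 0.090182, reject H0.


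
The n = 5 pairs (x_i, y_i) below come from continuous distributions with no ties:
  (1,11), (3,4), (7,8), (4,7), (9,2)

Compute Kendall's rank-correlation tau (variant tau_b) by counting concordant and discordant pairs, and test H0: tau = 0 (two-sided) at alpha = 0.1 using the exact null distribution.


Step 1: Enumerate the 10 unordered pairs (i,j) with i<j and classify each by sign(x_j-x_i) * sign(y_j-y_i).
  (1,2):dx=+2,dy=-7->D; (1,3):dx=+6,dy=-3->D; (1,4):dx=+3,dy=-4->D; (1,5):dx=+8,dy=-9->D
  (2,3):dx=+4,dy=+4->C; (2,4):dx=+1,dy=+3->C; (2,5):dx=+6,dy=-2->D; (3,4):dx=-3,dy=-1->C
  (3,5):dx=+2,dy=-6->D; (4,5):dx=+5,dy=-5->D
Step 2: C = 3, D = 7, total pairs = 10.
Step 3: tau = (C - D)/(n(n-1)/2) = (3 - 7)/10 = -0.400000.
Step 4: Exact two-sided p-value (enumerate n! = 120 permutations of y under H0): p = 0.483333.
Step 5: alpha = 0.1. fail to reject H0.

tau_b = -0.4000 (C=3, D=7), p = 0.483333, fail to reject H0.
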